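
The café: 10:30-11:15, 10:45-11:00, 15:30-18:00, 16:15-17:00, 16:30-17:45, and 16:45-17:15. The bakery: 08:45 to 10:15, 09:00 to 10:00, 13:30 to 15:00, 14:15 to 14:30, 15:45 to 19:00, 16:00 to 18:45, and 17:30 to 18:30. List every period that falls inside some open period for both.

15:45–18:00

First set merges to 10:30–11:15, 15:30–18:00.
Second set merges to 08:45–10:15, 13:30–15:00, 15:45–19:00.
10:30–11:15: no overlap with the second set.
15:30–18:00 meets the second set on 15:45–18:00.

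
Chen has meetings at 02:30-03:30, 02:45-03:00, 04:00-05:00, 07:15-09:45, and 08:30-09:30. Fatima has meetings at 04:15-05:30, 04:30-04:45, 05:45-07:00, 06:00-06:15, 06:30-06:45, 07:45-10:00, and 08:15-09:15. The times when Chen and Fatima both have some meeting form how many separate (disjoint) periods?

2

First set merges to 02:30-03:30, 04:00-05:00, 07:15-09:45.
Second set merges to 04:15-05:30, 05:45-07:00, 07:45-10:00.
A ∩ B = 04:15-05:00, 07:45-09:45.
That is 2 disjoint pieces.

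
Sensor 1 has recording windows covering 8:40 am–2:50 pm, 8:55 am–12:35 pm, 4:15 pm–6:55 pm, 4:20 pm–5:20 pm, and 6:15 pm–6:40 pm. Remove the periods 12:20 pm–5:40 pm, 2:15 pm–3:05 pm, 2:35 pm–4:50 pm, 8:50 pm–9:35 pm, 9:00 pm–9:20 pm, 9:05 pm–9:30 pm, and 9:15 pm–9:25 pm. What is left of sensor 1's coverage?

8:40 am–12:20 pm, 5:40 pm–6:55 pm

Merge the first list: 8:40 am–2:50 pm, 4:15 pm–6:55 pm.
Merge the second list: 12:20 pm–5:40 pm, 8:50 pm–9:35 pm.
8:40 am–2:50 pm \ B = 8:40 am–12:20 pm.
4:15 pm–6:55 pm \ B = 5:40 pm–6:55 pm.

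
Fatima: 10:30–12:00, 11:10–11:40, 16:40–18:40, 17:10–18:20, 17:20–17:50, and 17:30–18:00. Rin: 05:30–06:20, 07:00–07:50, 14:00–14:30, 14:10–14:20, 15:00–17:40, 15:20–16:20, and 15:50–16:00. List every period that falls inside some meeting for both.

16:40–17:40

Merge the first list: 10:30–12:00, 16:40–18:40.
Merge the second list: 05:30–06:20, 07:00–07:50, 14:00–14:30, 15:00–17:40.
10:30–12:00: no overlap with the second set.
16:40–18:40 meets the second set on 16:40–17:40.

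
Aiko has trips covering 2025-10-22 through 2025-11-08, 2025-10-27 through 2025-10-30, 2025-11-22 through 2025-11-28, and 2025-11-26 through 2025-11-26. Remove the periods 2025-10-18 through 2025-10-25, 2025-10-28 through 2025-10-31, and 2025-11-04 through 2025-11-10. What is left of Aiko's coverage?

A, merged: 2025-10-22 through 2025-11-08, 2025-11-22 through 2025-11-28.
2025-10-22 through 2025-11-08 with B removed leaves 2025-10-26 through 2025-10-27, 2025-11-01 through 2025-11-03.
2025-11-22 through 2025-11-28 is untouched.

2025-10-26 through 2025-10-27, 2025-11-01 through 2025-11-03, 2025-11-22 through 2025-11-28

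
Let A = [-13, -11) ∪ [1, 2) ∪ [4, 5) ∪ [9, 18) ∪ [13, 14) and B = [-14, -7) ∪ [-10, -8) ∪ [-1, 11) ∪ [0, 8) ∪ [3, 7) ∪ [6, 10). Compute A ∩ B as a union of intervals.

A, merged: [-13, -11), [1, 2), [4, 5), [9, 18).
B, merged: [-14, -7), [-1, 11).
[-13, -11) overlaps B on [-13, -11).
[1, 2) overlaps B on [1, 2).
[4, 5) overlaps B on [4, 5).
[9, 18) overlaps B on [9, 11).

[-13, -11) ∪ [1, 2) ∪ [4, 5) ∪ [9, 11)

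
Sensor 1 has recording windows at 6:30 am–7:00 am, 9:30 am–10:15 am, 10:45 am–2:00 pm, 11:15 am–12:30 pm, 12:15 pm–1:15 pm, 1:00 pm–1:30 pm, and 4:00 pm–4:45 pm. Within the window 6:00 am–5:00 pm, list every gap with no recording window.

Covered (merged): 6:30 am-7:00 am, 9:30 am-10:15 am, 10:45 am-2:00 pm, 4:00 pm-4:45 pm.
Uncovered inside 6:00 am-5:00 pm: 6:00 am-6:30 am, 7:00 am-9:30 am, 10:15 am-10:45 am, 2:00 pm-4:00 pm, 4:45 pm-5:00 pm.

6:00 am-6:30 am, 7:00 am-9:30 am, 10:15 am-10:45 am, 2:00 pm-4:00 pm, 4:45 pm-5:00 pm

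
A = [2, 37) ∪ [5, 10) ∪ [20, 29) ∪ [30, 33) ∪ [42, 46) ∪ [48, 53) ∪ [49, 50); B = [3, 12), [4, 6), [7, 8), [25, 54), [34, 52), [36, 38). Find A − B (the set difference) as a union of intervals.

Merge the first list: [2, 37), [42, 46), [48, 53).
Merge the second list: [3, 12), [25, 54).
[2, 37) \ B = [2, 3), [12, 25).
[42, 46): entirely removed.
[48, 53): entirely removed.

[2, 3) ∪ [12, 25)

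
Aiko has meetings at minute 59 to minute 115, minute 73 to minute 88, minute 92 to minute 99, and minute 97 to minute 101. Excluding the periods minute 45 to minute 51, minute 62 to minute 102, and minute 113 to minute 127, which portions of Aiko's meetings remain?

minute 59 to minute 62, minute 102 to minute 113

Merge the first list: minute 59 to minute 115.
minute 59 to minute 115 minus B → minute 59 to minute 62, minute 102 to minute 113.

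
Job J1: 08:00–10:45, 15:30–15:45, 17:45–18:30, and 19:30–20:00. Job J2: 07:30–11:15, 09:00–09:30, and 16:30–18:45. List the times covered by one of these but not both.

07:30-08:00, 10:45-11:15, 15:30-15:45, 16:30-17:45, 18:30-18:45, 19:30-20:00

Second set merges to 07:30-11:15, 16:30-18:45.
A but not B: 15:30-15:45, 19:30-20:00.
B but not A: 07:30-08:00, 10:45-11:15, 16:30-17:45, 18:30-18:45.
Combining gives A △ B.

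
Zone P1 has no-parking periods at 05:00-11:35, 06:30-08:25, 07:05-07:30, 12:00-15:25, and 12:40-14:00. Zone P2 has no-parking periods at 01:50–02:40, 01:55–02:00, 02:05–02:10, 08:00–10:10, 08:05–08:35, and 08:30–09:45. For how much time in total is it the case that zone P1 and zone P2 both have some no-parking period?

2 h 10 min

First set merges to 05:00-11:35, 12:00-15:25.
Second set merges to 01:50-02:40, 08:00-10:10.
A ∩ B = 08:00-10:10.
Total: 2 h 10 min.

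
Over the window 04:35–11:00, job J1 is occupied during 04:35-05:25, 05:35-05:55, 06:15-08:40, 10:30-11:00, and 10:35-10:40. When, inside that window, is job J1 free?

After merging, the occupied span is 04:35–05:25, 05:35–05:55, 06:15–08:40, 10:30–11:00.
Uncovered inside 04:35–11:00: 05:25–05:35, 05:55–06:15, 08:40–10:30.

05:25–05:35, 05:55–06:15, 08:40–10:30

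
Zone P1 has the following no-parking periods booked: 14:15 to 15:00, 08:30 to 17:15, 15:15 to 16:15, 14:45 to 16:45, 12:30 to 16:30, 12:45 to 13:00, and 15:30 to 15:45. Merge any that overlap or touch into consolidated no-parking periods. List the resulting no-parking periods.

Sort by start: 08:30-17:15, 12:30-16:30, 12:45-13:00, 14:15-15:00, 14:45-16:45, 15:15-16:15, 15:30-15:45.
12:30-16:30 overlaps/touches 08:30-17:15 → extend to 08:30-17:15.
12:45-13:00 overlaps/touches 08:30-17:15 → extend to 08:30-17:15.
14:15-15:00 overlaps/touches 08:30-17:15 → extend to 08:30-17:15.
14:45-16:45 overlaps/touches 08:30-17:15 → extend to 08:30-17:15.
15:15-16:15 overlaps/touches 08:30-17:15 → extend to 08:30-17:15.
15:30-15:45 overlaps/touches 08:30-17:15 → extend to 08:30-17:15.

08:30-17:15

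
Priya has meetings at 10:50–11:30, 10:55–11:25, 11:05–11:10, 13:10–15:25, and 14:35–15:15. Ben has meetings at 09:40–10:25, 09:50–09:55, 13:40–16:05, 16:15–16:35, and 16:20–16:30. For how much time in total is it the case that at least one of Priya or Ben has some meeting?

A, merged: 10:50–11:30, 13:10–15:25.
B, merged: 09:40–10:25, 13:40–16:05, 16:15–16:35.
A ∪ B = 09:40–10:25, 10:50–11:30, 13:10–16:05, 16:15–16:35.
Total: 45 min + 40 min + 2 h 55 min + 20 min = 4 h 40 min.

4 h 40 min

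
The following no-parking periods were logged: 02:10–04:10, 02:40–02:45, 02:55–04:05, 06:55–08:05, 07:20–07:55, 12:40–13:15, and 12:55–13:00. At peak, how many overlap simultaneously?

Walk the sorted start/end points keeping a running depth.
The depth first hits 2 at 02:40.

2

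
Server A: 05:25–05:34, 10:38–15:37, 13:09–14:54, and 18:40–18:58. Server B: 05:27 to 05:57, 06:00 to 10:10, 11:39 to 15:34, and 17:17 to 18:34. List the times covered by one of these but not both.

Merge the first list: 05:25–05:34, 10:38–15:37, 18:40–18:58.
Only in the first: 05:25–05:27, 10:38–11:39, 15:34–15:37, 18:40–18:58.
Only in the second: 05:34–05:57, 06:00–10:10, 17:17–18:34.
Together these are the periods covered by exactly one.

05:25–05:27, 05:34–05:57, 06:00–10:10, 10:38–11:39, 15:34–15:37, 17:17–18:34, 18:40–18:58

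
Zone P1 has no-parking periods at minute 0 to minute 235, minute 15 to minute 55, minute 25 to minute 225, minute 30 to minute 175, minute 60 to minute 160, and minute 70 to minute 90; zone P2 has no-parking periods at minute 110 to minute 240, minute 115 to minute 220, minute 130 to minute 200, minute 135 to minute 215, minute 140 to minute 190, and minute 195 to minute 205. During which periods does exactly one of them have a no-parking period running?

minute 0 to minute 110, minute 235 to minute 240

A, merged: minute 0 to minute 235.
B, merged: minute 110 to minute 240.
Only in the first: minute 0 to minute 110.
Only in the second: minute 235 to minute 240.
Together these are the periods covered by exactly one.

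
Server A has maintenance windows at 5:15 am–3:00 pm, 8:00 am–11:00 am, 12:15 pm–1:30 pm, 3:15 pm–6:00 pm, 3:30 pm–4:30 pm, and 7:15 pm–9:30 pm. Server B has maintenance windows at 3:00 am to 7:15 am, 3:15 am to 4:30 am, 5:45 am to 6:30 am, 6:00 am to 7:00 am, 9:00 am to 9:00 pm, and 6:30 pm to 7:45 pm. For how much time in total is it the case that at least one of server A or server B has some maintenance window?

A, merged: 5:15 am–3:00 pm, 3:15 pm–6:00 pm, 7:15 pm–9:30 pm.
B, merged: 3:00 am–7:15 am, 9:00 am–9:00 pm.
A ∪ B = 3:00 am–9:30 pm.
Total: 18 h 30 min.

18 h 30 min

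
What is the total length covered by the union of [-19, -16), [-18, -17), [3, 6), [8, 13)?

11

Merged: [-19, -16), [3, 6), [8, 13).
Lengths: 3 + 3 + 5 = 11.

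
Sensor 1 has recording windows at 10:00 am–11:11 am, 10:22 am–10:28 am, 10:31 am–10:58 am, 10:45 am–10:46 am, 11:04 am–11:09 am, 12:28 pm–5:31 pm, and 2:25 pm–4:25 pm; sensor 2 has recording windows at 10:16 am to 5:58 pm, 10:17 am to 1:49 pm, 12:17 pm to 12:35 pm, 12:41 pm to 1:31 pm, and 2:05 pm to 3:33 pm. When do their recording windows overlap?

First set merges to 10:00 am-11:11 am, 12:28 pm-5:31 pm.
Second set merges to 10:16 am-5:58 pm.
10:00 am-11:11 am overlaps B on 10:16 am-11:11 am.
12:28 pm-5:31 pm overlaps B on 12:28 pm-5:31 pm.

10:16 am-11:11 am, 12:28 pm-5:31 pm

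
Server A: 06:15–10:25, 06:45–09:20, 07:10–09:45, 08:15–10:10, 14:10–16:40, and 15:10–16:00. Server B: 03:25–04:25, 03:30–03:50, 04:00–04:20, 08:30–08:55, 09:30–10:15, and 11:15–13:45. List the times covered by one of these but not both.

A, merged: 06:15–10:25, 14:10–16:40.
B, merged: 03:25–04:25, 08:30–08:55, 09:30–10:15, 11:15–13:45.
Only in the first: 06:15–08:30, 08:55–09:30, 10:15–10:25, 14:10–16:40.
Only in the second: 03:25–04:25, 11:15–13:45.
Together these are the periods covered by exactly one.

03:25–04:25, 06:15–08:30, 08:55–09:30, 10:15–10:25, 11:15–13:45, 14:10–16:40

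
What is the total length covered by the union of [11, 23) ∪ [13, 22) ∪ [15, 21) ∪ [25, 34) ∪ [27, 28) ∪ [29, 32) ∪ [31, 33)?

21

Merged: [11, 23), [25, 34).
Lengths: 12 + 9 = 21.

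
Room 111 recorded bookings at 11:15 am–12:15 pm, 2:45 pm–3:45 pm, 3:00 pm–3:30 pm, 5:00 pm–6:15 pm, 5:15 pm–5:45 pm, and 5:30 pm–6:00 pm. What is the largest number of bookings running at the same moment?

3

At 5:30 pm, 3 of the intervals are simultaneously active.
No point has more.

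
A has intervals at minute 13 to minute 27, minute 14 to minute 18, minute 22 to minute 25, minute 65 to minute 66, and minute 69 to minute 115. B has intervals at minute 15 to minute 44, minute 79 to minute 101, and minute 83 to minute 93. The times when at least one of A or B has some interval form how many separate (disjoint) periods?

3

Merge the first list: minute 13 to minute 27, minute 65 to minute 66, minute 69 to minute 115.
Merge the second list: minute 15 to minute 44, minute 79 to minute 101.
A ∪ B = minute 13 to minute 44, minute 65 to minute 66, minute 69 to minute 115.
That is 3 disjoint pieces.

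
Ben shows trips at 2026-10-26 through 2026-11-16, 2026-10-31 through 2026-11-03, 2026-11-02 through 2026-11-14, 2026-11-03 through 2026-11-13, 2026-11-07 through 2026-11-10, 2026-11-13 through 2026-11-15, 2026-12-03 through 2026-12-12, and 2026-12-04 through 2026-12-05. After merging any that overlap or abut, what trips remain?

2026-10-26 through 2026-11-16, 2026-12-03 through 2026-12-12

2026-10-31 through 2026-11-03 overlaps/touches 2026-10-26 through 2026-11-16 → extend to 2026-10-26 through 2026-11-16.
2026-11-02 through 2026-11-14 overlaps/touches 2026-10-26 through 2026-11-16 → extend to 2026-10-26 through 2026-11-16.
2026-11-03 through 2026-11-13 overlaps/touches 2026-10-26 through 2026-11-16 → extend to 2026-10-26 through 2026-11-16.
2026-11-07 through 2026-11-10 overlaps/touches 2026-10-26 through 2026-11-16 → extend to 2026-10-26 through 2026-11-16.
2026-11-13 through 2026-11-15 overlaps/touches 2026-10-26 through 2026-11-16 → extend to 2026-10-26 through 2026-11-16.
2026-12-03 through 2026-12-12 is disjoint → start new block.
2026-12-04 through 2026-12-05 overlaps/touches 2026-12-03 through 2026-12-12 → extend to 2026-12-03 through 2026-12-12.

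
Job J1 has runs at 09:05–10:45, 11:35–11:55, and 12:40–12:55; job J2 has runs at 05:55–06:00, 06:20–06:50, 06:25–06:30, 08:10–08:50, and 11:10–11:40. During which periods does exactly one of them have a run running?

05:55–06:00, 06:20–06:50, 08:10–08:50, 09:05–10:45, 11:10–11:35, 11:40–11:55, 12:40–12:55

Second set merges to 05:55–06:00, 06:20–06:50, 08:10–08:50, 11:10–11:40.
Only in the first: 09:05–10:45, 11:40–11:55, 12:40–12:55.
Only in the second: 05:55–06:00, 06:20–06:50, 08:10–08:50, 11:10–11:35.
Together these are the periods covered by exactly one.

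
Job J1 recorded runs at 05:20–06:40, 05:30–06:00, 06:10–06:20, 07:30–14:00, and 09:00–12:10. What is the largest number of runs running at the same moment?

Walk the sorted start/end points keeping a running depth.
The depth first hits 2 at 05:30.

2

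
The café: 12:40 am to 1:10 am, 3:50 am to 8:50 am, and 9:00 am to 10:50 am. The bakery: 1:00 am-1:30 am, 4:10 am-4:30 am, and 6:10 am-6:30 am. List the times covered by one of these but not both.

A but not B: 12:40 am-1:00 am, 3:50 am-4:10 am, 4:30 am-6:10 am, 6:30 am-8:50 am, 9:00 am-10:50 am.
B but not A: 1:10 am-1:30 am.
Combining gives A △ B.

12:40 am-1:00 am, 1:10 am-1:30 am, 3:50 am-4:10 am, 4:30 am-6:10 am, 6:30 am-8:50 am, 9:00 am-10:50 am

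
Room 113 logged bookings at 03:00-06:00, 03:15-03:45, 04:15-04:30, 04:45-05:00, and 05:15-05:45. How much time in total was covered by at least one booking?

Merged: 03:00–06:00.
Length: 3 h.

3 h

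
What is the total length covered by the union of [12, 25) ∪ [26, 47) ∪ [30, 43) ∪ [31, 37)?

Merged: [12, 25), [26, 47).
Lengths: 13 + 21 = 34.

34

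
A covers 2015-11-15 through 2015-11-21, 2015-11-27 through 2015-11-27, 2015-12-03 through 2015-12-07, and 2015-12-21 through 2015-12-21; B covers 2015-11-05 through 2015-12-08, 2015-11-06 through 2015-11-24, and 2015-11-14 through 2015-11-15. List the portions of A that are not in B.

Second set merges to 2015-11-05 through 2015-12-08.
2015-11-15 through 2015-11-21 lies entirely inside B → drops out.
2015-11-27 through 2015-11-27 lies entirely inside B → drops out.
2015-12-03 through 2015-12-07 lies entirely inside B → drops out.
2015-12-21 through 2015-12-21 is untouched.

2015-12-21 through 2015-12-21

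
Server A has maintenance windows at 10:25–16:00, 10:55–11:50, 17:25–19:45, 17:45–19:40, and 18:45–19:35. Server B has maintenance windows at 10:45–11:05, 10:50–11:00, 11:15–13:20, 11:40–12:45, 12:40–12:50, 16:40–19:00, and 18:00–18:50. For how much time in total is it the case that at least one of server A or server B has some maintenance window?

8 h 40 min

Merge the first list: 10:25–16:00, 17:25–19:45.
Merge the second list: 10:45–11:05, 11:15–13:20, 16:40–19:00.
A ∪ B = 10:25–16:00, 16:40–19:45.
Total: 5 h 35 min + 3 h 5 min = 8 h 40 min.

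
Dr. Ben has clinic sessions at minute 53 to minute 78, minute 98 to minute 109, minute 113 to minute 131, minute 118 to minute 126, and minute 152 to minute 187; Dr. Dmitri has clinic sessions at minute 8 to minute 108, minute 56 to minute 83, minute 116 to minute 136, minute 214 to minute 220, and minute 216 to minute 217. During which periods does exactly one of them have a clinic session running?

minute 8 to minute 53, minute 78 to minute 98, minute 108 to minute 109, minute 113 to minute 116, minute 131 to minute 136, minute 152 to minute 187, minute 214 to minute 220

A, merged: minute 53 to minute 78, minute 98 to minute 109, minute 113 to minute 131, minute 152 to minute 187.
B, merged: minute 8 to minute 108, minute 116 to minute 136, minute 214 to minute 220.
A but not B: minute 108 to minute 109, minute 113 to minute 116, minute 152 to minute 187.
B but not A: minute 8 to minute 53, minute 78 to minute 98, minute 131 to minute 136, minute 214 to minute 220.
Combining gives A △ B.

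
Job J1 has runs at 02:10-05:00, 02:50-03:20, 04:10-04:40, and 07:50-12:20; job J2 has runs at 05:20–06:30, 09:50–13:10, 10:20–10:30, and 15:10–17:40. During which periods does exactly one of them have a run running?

Merge the first list: 02:10-05:00, 07:50-12:20.
Merge the second list: 05:20-06:30, 09:50-13:10, 15:10-17:40.
A but not B: 02:10-05:00, 07:50-09:50.
B but not A: 05:20-06:30, 12:20-13:10, 15:10-17:40.
Combining gives A △ B.

02:10-05:00, 05:20-06:30, 07:50-09:50, 12:20-13:10, 15:10-17:40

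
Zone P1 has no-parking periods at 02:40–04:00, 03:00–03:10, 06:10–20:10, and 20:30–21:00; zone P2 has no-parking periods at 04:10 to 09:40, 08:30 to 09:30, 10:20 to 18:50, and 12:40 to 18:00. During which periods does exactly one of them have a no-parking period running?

Merge the first list: 02:40–04:00, 06:10–20:10, 20:30–21:00.
Merge the second list: 04:10–09:40, 10:20–18:50.
A but not B: 02:40–04:00, 09:40–10:20, 18:50–20:10, 20:30–21:00.
B but not A: 04:10–06:10.
Combining gives A △ B.

02:40–04:00, 04:10–06:10, 09:40–10:20, 18:50–20:10, 20:30–21:00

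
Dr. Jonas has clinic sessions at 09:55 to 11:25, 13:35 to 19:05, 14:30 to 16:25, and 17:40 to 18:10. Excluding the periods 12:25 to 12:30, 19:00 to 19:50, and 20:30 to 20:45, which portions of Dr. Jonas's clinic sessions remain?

09:55–11:25, 13:35–19:00

Merge the first list: 09:55–11:25, 13:35–19:05.
09:55–11:25: no B overlap → unchanged.
13:35–19:05 minus B → 13:35–19:00.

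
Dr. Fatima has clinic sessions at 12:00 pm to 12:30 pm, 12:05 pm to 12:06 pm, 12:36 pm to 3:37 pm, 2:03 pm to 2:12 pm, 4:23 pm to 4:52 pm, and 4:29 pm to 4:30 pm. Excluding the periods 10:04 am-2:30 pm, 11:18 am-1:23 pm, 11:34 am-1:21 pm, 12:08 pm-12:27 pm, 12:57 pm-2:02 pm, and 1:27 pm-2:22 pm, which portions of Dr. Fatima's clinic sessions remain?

2:30 pm–3:37 pm, 4:23 pm–4:52 pm

First set merges to 12:00 pm–12:30 pm, 12:36 pm–3:37 pm, 4:23 pm–4:52 pm.
Second set merges to 10:04 am–2:30 pm.
12:00 pm–12:30 pm: entirely removed.
12:36 pm–3:37 pm \ B = 2:30 pm–3:37 pm.
4:23 pm–4:52 pm: nothing removed.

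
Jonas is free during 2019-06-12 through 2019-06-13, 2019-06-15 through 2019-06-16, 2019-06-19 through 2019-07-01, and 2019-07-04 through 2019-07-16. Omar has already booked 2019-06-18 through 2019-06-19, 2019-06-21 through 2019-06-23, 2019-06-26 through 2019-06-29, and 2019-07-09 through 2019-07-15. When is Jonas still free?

2019-06-12 through 2019-06-13, 2019-06-15 through 2019-06-16, 2019-06-20 through 2019-06-20, 2019-06-24 through 2019-06-25, 2019-06-30 through 2019-07-01, 2019-07-04 through 2019-07-08, 2019-07-16 through 2019-07-16

2019-06-12 through 2019-06-13: nothing removed.
2019-06-15 through 2019-06-16: nothing removed.
2019-06-19 through 2019-07-01 \ B = 2019-06-20 through 2019-06-20, 2019-06-24 through 2019-06-25, 2019-06-30 through 2019-07-01.
2019-07-04 through 2019-07-16 \ B = 2019-07-04 through 2019-07-08, 2019-07-16 through 2019-07-16.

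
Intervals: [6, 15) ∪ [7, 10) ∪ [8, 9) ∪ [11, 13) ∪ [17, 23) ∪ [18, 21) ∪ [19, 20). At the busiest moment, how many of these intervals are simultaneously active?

3

Walk the sorted start/end points keeping a running depth.
The depth first hits 3 at 8.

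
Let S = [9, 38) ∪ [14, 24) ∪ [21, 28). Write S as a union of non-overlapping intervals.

[14, 24) overlaps/touches [9, 38) → extend to [9, 38).
[21, 28) overlaps/touches [9, 38) → extend to [9, 38).

[9, 38)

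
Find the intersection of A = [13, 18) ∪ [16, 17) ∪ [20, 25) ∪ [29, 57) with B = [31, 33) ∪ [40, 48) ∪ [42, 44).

Merge the first list: [13, 18), [20, 25), [29, 57).
Merge the second list: [31, 33), [40, 48).
[13, 18) falls entirely outside B.
[20, 25) falls entirely outside B.
[29, 57) overlaps B on [31, 33), [40, 48).

[31, 33) ∪ [40, 48)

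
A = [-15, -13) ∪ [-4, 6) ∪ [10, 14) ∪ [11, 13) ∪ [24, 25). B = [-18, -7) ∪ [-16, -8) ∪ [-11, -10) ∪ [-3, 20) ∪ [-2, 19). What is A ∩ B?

First set merges to [-15, -13), [-4, 6), [10, 14), [24, 25).
Second set merges to [-18, -7), [-3, 20).
[-15, -13) overlaps B on [-15, -13).
[-4, 6) overlaps B on [-3, 6).
[10, 14) overlaps B on [10, 14).
[24, 25) falls entirely outside B.

[-15, -13) ∪ [-3, 6) ∪ [10, 14)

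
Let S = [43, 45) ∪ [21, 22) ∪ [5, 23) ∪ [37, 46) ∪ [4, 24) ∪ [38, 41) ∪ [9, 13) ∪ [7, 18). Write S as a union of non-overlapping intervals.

[4, 24) ∪ [37, 46)

Sort by start: [4, 24), [5, 23), [7, 18), [9, 13), [21, 22), [37, 46), [38, 41), [43, 45).
[5, 23) overlaps/touches [4, 24) → extend to [4, 24).
[7, 18) overlaps/touches [4, 24) → extend to [4, 24).
[9, 13) overlaps/touches [4, 24) → extend to [4, 24).
[21, 22) overlaps/touches [4, 24) → extend to [4, 24).
[37, 46) is disjoint → start new block.
[38, 41) overlaps/touches [37, 46) → extend to [37, 46).
[43, 45) overlaps/touches [37, 46) → extend to [37, 46).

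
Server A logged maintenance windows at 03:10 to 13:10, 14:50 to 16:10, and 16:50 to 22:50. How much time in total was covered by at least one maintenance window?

Merged: 03:10–13:10, 14:50–16:10, 16:50–22:50.
Lengths: 10 h + 1 h 20 min + 6 h = 17 h 20 min.

17 h 20 min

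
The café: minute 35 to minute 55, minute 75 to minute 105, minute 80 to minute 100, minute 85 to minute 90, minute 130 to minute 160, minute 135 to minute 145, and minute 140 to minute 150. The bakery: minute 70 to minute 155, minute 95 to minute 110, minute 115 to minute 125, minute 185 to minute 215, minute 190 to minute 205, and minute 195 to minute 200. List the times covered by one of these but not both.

minute 35 to minute 55, minute 70 to minute 75, minute 105 to minute 130, minute 155 to minute 160, minute 185 to minute 215

First set merges to minute 35 to minute 55, minute 75 to minute 105, minute 130 to minute 160.
Second set merges to minute 70 to minute 155, minute 185 to minute 215.
A but not B: minute 35 to minute 55, minute 155 to minute 160.
B but not A: minute 70 to minute 75, minute 105 to minute 130, minute 185 to minute 215.
Combining gives A △ B.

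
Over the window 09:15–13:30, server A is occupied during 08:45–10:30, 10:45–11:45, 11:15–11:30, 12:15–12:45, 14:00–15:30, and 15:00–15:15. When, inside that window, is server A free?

The merged coverage is 08:45-10:30, 10:45-11:45, 12:15-12:45, 14:00-15:30.
Gaps within 09:15-13:30: 10:30-10:45, 11:45-12:15, 12:45-13:30.

10:30-10:45, 11:45-12:15, 12:45-13:30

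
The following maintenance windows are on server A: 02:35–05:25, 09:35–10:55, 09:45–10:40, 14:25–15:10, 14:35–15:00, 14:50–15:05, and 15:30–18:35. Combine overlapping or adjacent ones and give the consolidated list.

09:35–10:55 is disjoint → start new block.
09:45–10:40 overlaps/touches 09:35–10:55 → extend to 09:35–10:55.
14:25–15:10 is disjoint → start new block.
14:35–15:00 overlaps/touches 14:25–15:10 → extend to 14:25–15:10.
14:50–15:05 overlaps/touches 14:25–15:10 → extend to 14:25–15:10.
15:30–18:35 is disjoint → start new block.

02:35–05:25, 09:35–10:55, 14:25–15:10, 15:30–18:35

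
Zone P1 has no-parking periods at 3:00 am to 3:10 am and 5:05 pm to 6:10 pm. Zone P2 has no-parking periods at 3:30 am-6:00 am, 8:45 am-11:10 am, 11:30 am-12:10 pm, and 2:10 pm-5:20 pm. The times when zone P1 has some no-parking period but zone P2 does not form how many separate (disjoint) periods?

A \ B = 3:00 am–3:10 am, 5:20 pm–6:10 pm.
That is 2 disjoint pieces.

2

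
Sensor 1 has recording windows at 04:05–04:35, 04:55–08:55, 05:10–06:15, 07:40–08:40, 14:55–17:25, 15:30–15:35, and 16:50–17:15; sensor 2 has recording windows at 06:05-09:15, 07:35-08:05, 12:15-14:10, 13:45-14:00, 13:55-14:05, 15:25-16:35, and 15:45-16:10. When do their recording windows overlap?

06:05–08:55, 15:25–16:35

First set merges to 04:05–04:35, 04:55–08:55, 14:55–17:25.
Second set merges to 06:05–09:15, 12:15–14:10, 15:25–16:35.
04:05–04:35: no overlap with the second set.
04:55–08:55 meets the second set on 06:05–08:55.
14:55–17:25 meets the second set on 15:25–16:35.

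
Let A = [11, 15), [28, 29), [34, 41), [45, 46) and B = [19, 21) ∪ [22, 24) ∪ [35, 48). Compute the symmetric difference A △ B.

Only in the first: [11, 15), [28, 29), [34, 35).
Only in the second: [19, 21), [22, 24), [41, 45), [46, 48).
Together these are the periods covered by exactly one.

[11, 15) ∪ [19, 21) ∪ [22, 24) ∪ [28, 29) ∪ [34, 35) ∪ [41, 45) ∪ [46, 48)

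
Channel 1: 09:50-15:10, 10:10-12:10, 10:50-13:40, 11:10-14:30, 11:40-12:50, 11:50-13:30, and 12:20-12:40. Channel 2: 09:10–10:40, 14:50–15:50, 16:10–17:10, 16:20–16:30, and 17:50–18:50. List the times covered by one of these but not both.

Merge the first list: 09:50–15:10.
Merge the second list: 09:10–10:40, 14:50–15:50, 16:10–17:10, 17:50–18:50.
A \ B = 10:40–14:50.
B \ A = 09:10–09:50, 15:10–15:50, 16:10–17:10, 17:50–18:50.
Union of the two gives the symmetric difference.

09:10–09:50, 10:40–14:50, 15:10–15:50, 16:10–17:10, 17:50–18:50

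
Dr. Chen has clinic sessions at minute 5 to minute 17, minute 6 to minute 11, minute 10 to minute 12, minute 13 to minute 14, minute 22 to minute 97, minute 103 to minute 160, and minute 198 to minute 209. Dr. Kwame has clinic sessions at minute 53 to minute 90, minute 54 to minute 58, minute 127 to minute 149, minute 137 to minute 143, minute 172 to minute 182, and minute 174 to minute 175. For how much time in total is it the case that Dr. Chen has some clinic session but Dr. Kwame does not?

First set merges to minute 5 to minute 17, minute 22 to minute 97, minute 103 to minute 160, minute 198 to minute 209.
Second set merges to minute 53 to minute 90, minute 127 to minute 149, minute 172 to minute 182.
A \ B = minute 5 to minute 17, minute 22 to minute 53, minute 90 to minute 97, minute 103 to minute 127, minute 149 to minute 160, minute 198 to minute 209.
Total: 12 minutes + 31 minutes + 7 minutes + 24 minutes + 11 minutes + 11 minutes = 96 minutes.

96 minutes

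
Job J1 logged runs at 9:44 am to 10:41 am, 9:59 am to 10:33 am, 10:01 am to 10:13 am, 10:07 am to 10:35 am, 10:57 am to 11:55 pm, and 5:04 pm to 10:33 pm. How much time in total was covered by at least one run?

13 h 55 min

Merged: 9:44 am–10:41 am, 10:57 am–11:55 pm.
Lengths: 57 min + 12 h 58 min = 13 h 55 min.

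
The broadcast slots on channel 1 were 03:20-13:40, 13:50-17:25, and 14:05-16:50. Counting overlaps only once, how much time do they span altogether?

13 h 55 min

Merged: 03:20–13:40, 13:50–17:25.
Lengths: 10 h 20 min + 3 h 35 min = 13 h 55 min.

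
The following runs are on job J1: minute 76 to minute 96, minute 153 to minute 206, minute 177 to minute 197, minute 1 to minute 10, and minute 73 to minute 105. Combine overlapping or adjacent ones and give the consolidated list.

minute 1 to minute 10, minute 73 to minute 105, minute 153 to minute 206

Sort by start: minute 1 to minute 10, minute 73 to minute 105, minute 76 to minute 96, minute 153 to minute 206, minute 177 to minute 197.
minute 73 to minute 105 is disjoint → start new block.
minute 76 to minute 96 overlaps/touches minute 73 to minute 105 → extend to minute 73 to minute 105.
minute 153 to minute 206 is disjoint → start new block.
minute 177 to minute 197 overlaps/touches minute 153 to minute 206 → extend to minute 153 to minute 206.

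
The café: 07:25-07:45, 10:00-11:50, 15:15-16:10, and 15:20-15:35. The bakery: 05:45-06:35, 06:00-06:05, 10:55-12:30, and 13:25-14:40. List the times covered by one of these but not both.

Merge the first list: 07:25–07:45, 10:00–11:50, 15:15–16:10.
Merge the second list: 05:45–06:35, 10:55–12:30, 13:25–14:40.
A but not B: 07:25–07:45, 10:00–10:55, 15:15–16:10.
B but not A: 05:45–06:35, 11:50–12:30, 13:25–14:40.
Combining gives A △ B.

05:45–06:35, 07:25–07:45, 10:00–10:55, 11:50–12:30, 13:25–14:40, 15:15–16:10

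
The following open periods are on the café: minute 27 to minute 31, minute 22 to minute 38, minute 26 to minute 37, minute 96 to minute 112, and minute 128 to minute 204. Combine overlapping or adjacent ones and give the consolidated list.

Sort by start: minute 22 to minute 38, minute 26 to minute 37, minute 27 to minute 31, minute 96 to minute 112, minute 128 to minute 204.
minute 26 to minute 37 overlaps/touches minute 22 to minute 38 → extend to minute 22 to minute 38.
minute 27 to minute 31 overlaps/touches minute 22 to minute 38 → extend to minute 22 to minute 38.
minute 96 to minute 112 is disjoint → start new block.
minute 128 to minute 204 is disjoint → start new block.

minute 22 to minute 38, minute 96 to minute 112, minute 128 to minute 204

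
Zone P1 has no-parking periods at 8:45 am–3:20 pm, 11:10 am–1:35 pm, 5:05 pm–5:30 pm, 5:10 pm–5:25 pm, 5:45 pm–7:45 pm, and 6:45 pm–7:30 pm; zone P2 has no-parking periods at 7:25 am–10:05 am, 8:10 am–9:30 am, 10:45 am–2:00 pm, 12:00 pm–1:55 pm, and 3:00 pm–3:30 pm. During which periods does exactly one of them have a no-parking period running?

7:25 am–8:45 am, 10:05 am–10:45 am, 2:00 pm–3:00 pm, 3:20 pm–3:30 pm, 5:05 pm–5:30 pm, 5:45 pm–7:45 pm

Merge the first list: 8:45 am–3:20 pm, 5:05 pm–5:30 pm, 5:45 pm–7:45 pm.
Merge the second list: 7:25 am–10:05 am, 10:45 am–2:00 pm, 3:00 pm–3:30 pm.
A but not B: 10:05 am–10:45 am, 2:00 pm–3:00 pm, 5:05 pm–5:30 pm, 5:45 pm–7:45 pm.
B but not A: 7:25 am–8:45 am, 3:20 pm–3:30 pm.
Combining gives A △ B.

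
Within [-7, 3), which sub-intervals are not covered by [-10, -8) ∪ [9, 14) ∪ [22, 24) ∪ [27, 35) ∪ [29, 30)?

The merged coverage is [-10, -8), [9, 14), [22, 24), [27, 35).
Uncovered inside [-7, 3): [-7, 3).

[-7, 3)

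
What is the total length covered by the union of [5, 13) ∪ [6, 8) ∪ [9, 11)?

Merged: [5, 13).
Length: 8.

8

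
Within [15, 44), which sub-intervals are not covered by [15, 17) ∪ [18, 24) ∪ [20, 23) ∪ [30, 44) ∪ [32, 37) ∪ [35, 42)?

[17, 18) ∪ [24, 30)

After merging, the occupied span is [15, 17), [18, 24), [30, 44).
Gaps within [15, 44): [17, 18), [24, 30).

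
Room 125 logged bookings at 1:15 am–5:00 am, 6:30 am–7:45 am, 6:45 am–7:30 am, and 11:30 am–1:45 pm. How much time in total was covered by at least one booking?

Merged: 1:15 am–5:00 am, 6:30 am–7:45 am, 11:30 am–1:45 pm.
Lengths: 3 h 45 min + 1 h 15 min + 2 h 15 min = 7 h 15 min.

7 h 15 min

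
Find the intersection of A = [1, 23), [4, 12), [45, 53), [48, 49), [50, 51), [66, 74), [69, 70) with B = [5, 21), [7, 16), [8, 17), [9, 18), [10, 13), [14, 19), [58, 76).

Merge the first list: [1, 23), [45, 53), [66, 74).
Merge the second list: [5, 21), [58, 76).
[1, 23) meets the second set on [5, 21).
[45, 53): no overlap with the second set.
[66, 74) meets the second set on [66, 74).

[5, 21) ∪ [66, 74)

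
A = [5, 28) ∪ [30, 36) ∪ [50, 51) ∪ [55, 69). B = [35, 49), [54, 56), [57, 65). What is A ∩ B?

[5, 28) meets no B interval.
[30, 36) ∩ B → [35, 36).
[50, 51) meets no B interval.
[55, 69) ∩ B → [55, 56), [57, 65).

[35, 36) ∪ [55, 56) ∪ [57, 65)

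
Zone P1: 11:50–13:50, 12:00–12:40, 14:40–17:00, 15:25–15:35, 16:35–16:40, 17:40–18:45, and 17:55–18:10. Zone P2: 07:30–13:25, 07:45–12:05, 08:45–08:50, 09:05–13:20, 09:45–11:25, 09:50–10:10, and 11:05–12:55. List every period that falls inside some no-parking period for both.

A, merged: 11:50-13:50, 14:40-17:00, 17:40-18:45.
B, merged: 07:30-13:25.
11:50-13:50 ∩ B → 11:50-13:25.
14:40-17:00 meets no B interval.
17:40-18:45 meets no B interval.

11:50-13:25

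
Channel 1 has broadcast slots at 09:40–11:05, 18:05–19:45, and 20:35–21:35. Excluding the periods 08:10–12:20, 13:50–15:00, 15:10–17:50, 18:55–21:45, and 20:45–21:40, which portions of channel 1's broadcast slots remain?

Merge the second list: 08:10–12:20, 13:50–15:00, 15:10–17:50, 18:55–21:45.
09:40–11:05: fully covered by B → removed.
18:05–19:45 minus B → 18:05–18:55.
20:35–21:35: fully covered by B → removed.

18:05–18:55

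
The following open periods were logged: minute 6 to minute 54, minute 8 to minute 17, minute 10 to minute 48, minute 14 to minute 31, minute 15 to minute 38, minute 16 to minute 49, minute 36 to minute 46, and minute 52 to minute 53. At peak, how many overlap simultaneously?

6

Sweep endpoints in order; track running count of active intervals.
Peak of 6 reached at minute 16.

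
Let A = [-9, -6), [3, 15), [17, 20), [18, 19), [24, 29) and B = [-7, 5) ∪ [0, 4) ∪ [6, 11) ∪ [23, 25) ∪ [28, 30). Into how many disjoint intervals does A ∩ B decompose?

5

Merge the first list: [-9, -6), [3, 15), [17, 20), [24, 29).
Merge the second list: [-7, 5), [6, 11), [23, 25), [28, 30).
A ∩ B = [-7, -6), [3, 5), [6, 11), [24, 25), [28, 29).
That is 5 disjoint pieces.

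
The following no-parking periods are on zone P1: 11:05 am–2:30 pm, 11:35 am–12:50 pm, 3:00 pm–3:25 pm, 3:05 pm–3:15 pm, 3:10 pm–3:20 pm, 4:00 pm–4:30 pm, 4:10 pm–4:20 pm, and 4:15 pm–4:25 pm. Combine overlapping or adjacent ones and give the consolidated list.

11:35 am-12:50 pm overlaps/touches 11:05 am-2:30 pm → extend to 11:05 am-2:30 pm.
3:00 pm-3:25 pm is disjoint → start new block.
3:05 pm-3:15 pm overlaps/touches 3:00 pm-3:25 pm → extend to 3:00 pm-3:25 pm.
3:10 pm-3:20 pm overlaps/touches 3:00 pm-3:25 pm → extend to 3:00 pm-3:25 pm.
4:00 pm-4:30 pm is disjoint → start new block.
4:10 pm-4:20 pm overlaps/touches 4:00 pm-4:30 pm → extend to 4:00 pm-4:30 pm.
4:15 pm-4:25 pm overlaps/touches 4:00 pm-4:30 pm → extend to 4:00 pm-4:30 pm.

11:05 am-2:30 pm, 3:00 pm-3:25 pm, 4:00 pm-4:30 pm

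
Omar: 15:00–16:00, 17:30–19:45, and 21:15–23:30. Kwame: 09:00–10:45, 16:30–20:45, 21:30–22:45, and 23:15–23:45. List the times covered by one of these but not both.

09:00–10:45, 15:00–16:00, 16:30–17:30, 19:45–20:45, 21:15–21:30, 22:45–23:15, 23:30–23:45

Only in the first: 15:00–16:00, 21:15–21:30, 22:45–23:15.
Only in the second: 09:00–10:45, 16:30–17:30, 19:45–20:45, 23:30–23:45.
Together these are the periods covered by exactly one.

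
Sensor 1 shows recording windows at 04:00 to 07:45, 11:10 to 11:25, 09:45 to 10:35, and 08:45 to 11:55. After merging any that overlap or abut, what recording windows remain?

Sort by start: 04:00–07:45, 08:45–11:55, 09:45–10:35, 11:10–11:25.
08:45–11:55 is disjoint → start new block.
09:45–10:35 overlaps/touches 08:45–11:55 → extend to 08:45–11:55.
11:10–11:25 overlaps/touches 08:45–11:55 → extend to 08:45–11:55.

04:00–07:45, 08:45–11:55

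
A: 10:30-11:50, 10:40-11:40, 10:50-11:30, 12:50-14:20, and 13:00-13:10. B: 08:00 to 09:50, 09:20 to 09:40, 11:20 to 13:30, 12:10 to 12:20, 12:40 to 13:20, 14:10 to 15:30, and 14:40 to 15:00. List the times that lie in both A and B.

Merge the first list: 10:30–11:50, 12:50–14:20.
Merge the second list: 08:00–09:50, 11:20–13:30, 14:10–15:30.
10:30–11:50 ∩ B → 11:20–11:50.
12:50–14:20 ∩ B → 12:50–13:30, 14:10–14:20.

11:20–11:50, 12:50–13:30, 14:10–14:20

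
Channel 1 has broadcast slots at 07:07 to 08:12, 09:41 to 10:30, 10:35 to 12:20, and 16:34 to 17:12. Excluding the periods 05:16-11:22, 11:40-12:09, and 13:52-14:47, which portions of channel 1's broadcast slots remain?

11:22–11:40, 12:09–12:20, 16:34–17:12

07:07–08:12: fully covered by B → removed.
09:41–10:30: fully covered by B → removed.
10:35–12:20 minus B → 11:22–11:40, 12:09–12:20.
16:34–17:12: no B overlap → unchanged.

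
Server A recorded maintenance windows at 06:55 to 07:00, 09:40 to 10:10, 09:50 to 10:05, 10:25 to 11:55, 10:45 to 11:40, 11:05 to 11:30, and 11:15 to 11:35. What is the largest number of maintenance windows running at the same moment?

4

Sweep endpoints in order; track running count of active intervals.
Peak of 4 reached at 11:15.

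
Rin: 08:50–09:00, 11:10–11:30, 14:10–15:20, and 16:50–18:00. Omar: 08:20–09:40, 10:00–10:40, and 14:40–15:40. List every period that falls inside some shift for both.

08:50-09:00 overlaps B on 08:50-09:00.
11:10-11:30 falls entirely outside B.
14:10-15:20 overlaps B on 14:40-15:20.
16:50-18:00 falls entirely outside B.

08:50-09:00, 14:40-15:20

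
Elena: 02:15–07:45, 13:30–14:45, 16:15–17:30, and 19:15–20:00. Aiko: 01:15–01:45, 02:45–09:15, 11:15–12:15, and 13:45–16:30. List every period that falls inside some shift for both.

02:15–07:45 meets the second set on 02:45–07:45.
13:30–14:45 meets the second set on 13:45–14:45.
16:15–17:30 meets the second set on 16:15–16:30.
19:15–20:00: no overlap with the second set.

02:45–07:45, 13:45–14:45, 16:15–16:30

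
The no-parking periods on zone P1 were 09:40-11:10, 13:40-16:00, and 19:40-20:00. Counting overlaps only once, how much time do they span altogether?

4 h 10 min

Merged: 09:40–11:10, 13:40–16:00, 19:40–20:00.
Lengths: 1 h 30 min + 2 h 20 min + 20 min = 4 h 10 min.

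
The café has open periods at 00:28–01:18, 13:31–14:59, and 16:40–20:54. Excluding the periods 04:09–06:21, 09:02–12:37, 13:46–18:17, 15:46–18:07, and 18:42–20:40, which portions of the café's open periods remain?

B, merged: 04:09-06:21, 09:02-12:37, 13:46-18:17, 18:42-20:40.
00:28-01:18: no B overlap → unchanged.
13:31-14:59 minus B → 13:31-13:46.
16:40-20:54 minus B → 18:17-18:42, 20:40-20:54.

00:28-01:18, 13:31-13:46, 18:17-18:42, 20:40-20:54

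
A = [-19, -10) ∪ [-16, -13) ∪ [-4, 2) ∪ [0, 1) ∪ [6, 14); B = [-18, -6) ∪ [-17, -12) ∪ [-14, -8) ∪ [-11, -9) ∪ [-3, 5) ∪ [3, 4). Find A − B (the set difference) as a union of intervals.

Merge the first list: [-19, -10), [-4, 2), [6, 14).
Merge the second list: [-18, -6), [-3, 5).
[-19, -10) with B removed leaves [-19, -18).
[-4, 2) with B removed leaves [-4, -3).
[6, 14) is untouched.

[-19, -18) ∪ [-4, -3) ∪ [6, 14)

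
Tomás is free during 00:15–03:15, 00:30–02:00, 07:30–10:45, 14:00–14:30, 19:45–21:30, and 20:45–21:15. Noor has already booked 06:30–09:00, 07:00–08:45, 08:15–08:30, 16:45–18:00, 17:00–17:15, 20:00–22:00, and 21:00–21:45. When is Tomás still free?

A, merged: 00:15–03:15, 07:30–10:45, 14:00–14:30, 19:45–21:30.
B, merged: 06:30–09:00, 16:45–18:00, 20:00–22:00.
00:15–03:15: no B overlap → unchanged.
07:30–10:45 minus B → 09:00–10:45.
14:00–14:30: no B overlap → unchanged.
19:45–21:30 minus B → 19:45–20:00.

00:15–03:15, 09:00–10:45, 14:00–14:30, 19:45–20:00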